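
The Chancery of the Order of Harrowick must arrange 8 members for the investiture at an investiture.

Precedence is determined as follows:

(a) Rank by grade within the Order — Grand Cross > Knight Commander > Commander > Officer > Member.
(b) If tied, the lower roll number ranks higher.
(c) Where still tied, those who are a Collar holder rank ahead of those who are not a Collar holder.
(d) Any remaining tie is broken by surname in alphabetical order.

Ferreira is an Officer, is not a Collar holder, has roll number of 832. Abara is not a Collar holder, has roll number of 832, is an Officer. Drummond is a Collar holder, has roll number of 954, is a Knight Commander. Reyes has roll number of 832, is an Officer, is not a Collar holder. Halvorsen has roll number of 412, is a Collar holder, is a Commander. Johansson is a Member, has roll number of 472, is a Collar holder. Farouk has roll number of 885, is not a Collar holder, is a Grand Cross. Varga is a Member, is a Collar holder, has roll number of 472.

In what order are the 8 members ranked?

Farouk, Drummond, Halvorsen, Abara, Ferreira, Reyes, Johansson, Varga

By grade within the Order: Farouk (Grand Cross); then Drummond (Knight Commander); then Halvorsen (Commander); then Abara, Ferreira and Reyes (Officer); then Johansson and Varga (Member).
Abara, Ferreira and Reyes all have roll number 832, so the next rule applies.
Abara, Ferreira and Reyes are each not a Collar holder, so the next rule applies.
Among Abara, Ferreira and Reyes, alphabetically by surname: Abara before Ferreira before Reyes.
Johansson and Varga both have roll number 472, so the next rule applies.
Johansson and Varga are each a Collar holder, so the next rule applies.
Among Johansson and Varga, alphabetically by surname: Johansson before Varga.
Full order: Farouk, Drummond, Halvorsen, Abara, Ferreira, Reyes, Johansson, Varga.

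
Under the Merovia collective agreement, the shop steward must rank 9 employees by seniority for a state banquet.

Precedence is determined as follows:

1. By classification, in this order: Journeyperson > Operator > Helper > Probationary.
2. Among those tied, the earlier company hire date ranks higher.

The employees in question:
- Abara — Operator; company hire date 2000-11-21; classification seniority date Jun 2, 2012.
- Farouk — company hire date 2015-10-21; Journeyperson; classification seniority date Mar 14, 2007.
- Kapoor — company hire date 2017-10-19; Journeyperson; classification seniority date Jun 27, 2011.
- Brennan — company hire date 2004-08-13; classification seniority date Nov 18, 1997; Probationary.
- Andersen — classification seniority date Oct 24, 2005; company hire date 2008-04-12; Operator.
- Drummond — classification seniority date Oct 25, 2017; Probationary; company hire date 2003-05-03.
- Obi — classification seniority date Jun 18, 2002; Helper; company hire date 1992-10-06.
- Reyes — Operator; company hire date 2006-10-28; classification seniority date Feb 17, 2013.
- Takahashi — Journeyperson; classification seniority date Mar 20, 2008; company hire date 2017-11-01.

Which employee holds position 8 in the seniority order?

By classification: Farouk, Kapoor and Takahashi (Journeyperson); then Abara, Reyes and Andersen (Operator); then Obi (Helper); then Drummond and Brennan (Probationary).
Among Farouk, Kapoor and Takahashi, by company hire date (earlier first): Farouk (2015-10-21) before Kapoor (2017-10-19) before Takahashi (2017-11-01).
Among Abara, Reyes and Andersen, by company hire date (earlier first): Abara (2000-11-21) before Reyes (2006-10-28) before Andersen (2008-04-12).
Among Drummond and Brennan, by company hire date (earlier first): Drummond (2003-05-03) before Brennan (2004-08-13).
Order: Farouk, Kapoor, Takahashi, Abara, Reyes, Andersen, Obi, Drummond, Brennan.

Drummond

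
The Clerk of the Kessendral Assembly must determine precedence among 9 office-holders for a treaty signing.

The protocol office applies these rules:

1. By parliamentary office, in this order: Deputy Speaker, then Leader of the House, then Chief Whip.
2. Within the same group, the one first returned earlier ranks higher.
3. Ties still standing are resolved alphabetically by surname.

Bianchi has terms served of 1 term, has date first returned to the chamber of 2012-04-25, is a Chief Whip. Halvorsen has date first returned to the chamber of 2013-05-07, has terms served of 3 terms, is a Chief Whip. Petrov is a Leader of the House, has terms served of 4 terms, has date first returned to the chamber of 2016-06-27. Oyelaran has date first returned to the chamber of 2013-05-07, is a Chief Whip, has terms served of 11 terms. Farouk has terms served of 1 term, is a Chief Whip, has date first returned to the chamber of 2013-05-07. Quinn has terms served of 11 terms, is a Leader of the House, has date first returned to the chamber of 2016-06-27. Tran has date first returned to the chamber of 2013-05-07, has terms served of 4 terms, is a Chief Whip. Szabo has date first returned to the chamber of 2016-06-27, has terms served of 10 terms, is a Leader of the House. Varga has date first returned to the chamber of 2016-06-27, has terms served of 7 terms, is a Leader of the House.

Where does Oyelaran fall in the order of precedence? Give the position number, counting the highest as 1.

8

By parliamentary office: Petrov, Quinn, Szabo and Varga (Leader of the House); then Bianchi, Farouk, Halvorsen, Oyelaran and Tran (Chief Whip).
Petrov, Quinn, Szabo and Varga all have date first returned to the chamber 2016-06-27, so the next rule applies.
Among Petrov, Quinn, Szabo and Varga, alphabetically by surname: Petrov before Quinn before Szabo before Varga.
Among Bianchi, Farouk, Halvorsen, Oyelaran and Tran, by date first returned to the chamber (earlier first): Bianchi (2012-04-25) before Farouk, Halvorsen, Oyelaran and Tran (2013-05-07).
Among Farouk, Halvorsen, Oyelaran and Tran, alphabetically by surname: Farouk before Halvorsen before Oyelaran before Tran.
Order: Petrov, Quinn, Szabo, Varga, Bianchi, Farouk, Halvorsen, Oyelaran, Tran. So position 8.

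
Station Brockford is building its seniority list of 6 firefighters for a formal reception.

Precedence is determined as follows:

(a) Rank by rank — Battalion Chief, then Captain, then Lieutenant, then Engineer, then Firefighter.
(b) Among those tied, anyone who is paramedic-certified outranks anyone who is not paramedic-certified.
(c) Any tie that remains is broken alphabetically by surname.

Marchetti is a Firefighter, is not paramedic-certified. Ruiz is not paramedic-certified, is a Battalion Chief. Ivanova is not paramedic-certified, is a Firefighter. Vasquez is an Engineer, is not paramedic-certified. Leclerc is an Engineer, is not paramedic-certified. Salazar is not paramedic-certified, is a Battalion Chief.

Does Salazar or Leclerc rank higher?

Salazar

By rank: Ruiz and Salazar (Battalion Chief); then Leclerc and Vasquez (Engineer); then Ivanova and Marchetti (Firefighter).
Ruiz and Salazar are each not paramedic-certified, so the next rule applies.
Among Ruiz and Salazar, alphabetically by surname: Ruiz before Salazar.
Leclerc and Vasquez are each not paramedic-certified, so the next rule applies.
Among Leclerc and Vasquez, alphabetically by surname: Leclerc before Vasquez.
Ivanova and Marchetti are each not paramedic-certified, so the next rule applies.
Among Ivanova and Marchetti, alphabetically by surname: Ivanova before Marchetti.
So Salazar takes precedence.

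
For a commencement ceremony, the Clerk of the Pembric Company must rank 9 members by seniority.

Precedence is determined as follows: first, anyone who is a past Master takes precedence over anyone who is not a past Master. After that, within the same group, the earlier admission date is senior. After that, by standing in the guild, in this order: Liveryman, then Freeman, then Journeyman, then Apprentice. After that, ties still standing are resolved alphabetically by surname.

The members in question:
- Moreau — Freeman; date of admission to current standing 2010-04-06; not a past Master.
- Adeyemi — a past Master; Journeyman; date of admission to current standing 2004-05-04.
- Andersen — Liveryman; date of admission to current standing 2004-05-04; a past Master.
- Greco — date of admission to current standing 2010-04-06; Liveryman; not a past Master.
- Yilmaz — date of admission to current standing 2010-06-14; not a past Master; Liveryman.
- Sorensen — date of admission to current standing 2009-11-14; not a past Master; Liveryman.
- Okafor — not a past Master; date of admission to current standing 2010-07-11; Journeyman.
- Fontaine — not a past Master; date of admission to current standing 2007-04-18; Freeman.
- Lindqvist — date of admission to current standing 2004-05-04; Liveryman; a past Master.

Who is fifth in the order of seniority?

Sorensen

By the first rule: Andersen, Lindqvist and Adeyemi (each a past Master); then Fontaine, Sorensen, Greco, Moreau, Yilmaz and Okafor (each not a past Master).
Andersen, Lindqvist and Adeyemi all have date of admission to current standing 2004-05-04, so the next rule applies.
Among Andersen, Lindqvist and Adeyemi, by standing in the guild: Andersen and Lindqvist (Liveryman) before Adeyemi (Journeyman).
Among Andersen and Lindqvist, alphabetically by surname: Andersen before Lindqvist.
Among Fontaine, Sorensen, Greco, Moreau, Yilmaz and Okafor, by date of admission to current standing (earlier first): Fontaine (2007-04-18) before Sorensen (2009-11-14) before Greco and Moreau (2010-04-06) before Yilmaz (2010-06-14) before Okafor (2010-07-11).
Among Greco and Moreau, by standing in the guild: Greco (Liveryman) before Moreau (Freeman).
Order: Andersen, Lindqvist, Adeyemi, Fontaine, Sorensen, Greco, Moreau, Yilmaz, Okafor.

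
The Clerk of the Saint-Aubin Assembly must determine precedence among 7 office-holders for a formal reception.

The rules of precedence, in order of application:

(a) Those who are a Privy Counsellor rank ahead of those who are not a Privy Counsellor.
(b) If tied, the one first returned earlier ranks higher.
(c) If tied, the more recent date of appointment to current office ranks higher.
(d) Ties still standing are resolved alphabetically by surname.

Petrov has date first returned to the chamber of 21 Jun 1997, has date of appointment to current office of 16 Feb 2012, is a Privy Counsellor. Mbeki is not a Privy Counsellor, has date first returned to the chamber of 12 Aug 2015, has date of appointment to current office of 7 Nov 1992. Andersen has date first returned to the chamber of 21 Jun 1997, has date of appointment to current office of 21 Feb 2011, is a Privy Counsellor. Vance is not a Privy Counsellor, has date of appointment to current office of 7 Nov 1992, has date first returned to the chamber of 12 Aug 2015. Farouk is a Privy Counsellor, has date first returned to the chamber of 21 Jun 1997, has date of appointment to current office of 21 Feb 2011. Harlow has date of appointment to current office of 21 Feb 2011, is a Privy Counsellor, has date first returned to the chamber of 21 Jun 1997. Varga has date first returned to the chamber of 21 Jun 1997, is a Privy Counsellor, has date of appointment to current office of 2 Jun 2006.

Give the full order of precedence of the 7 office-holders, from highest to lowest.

Petrov, Andersen, Farouk, Harlow, Varga, Mbeki, Vance

By the first rule: Petrov, Andersen, Farouk, Harlow and Varga (each a Privy Counsellor); then Mbeki and Vance (both not a Privy Counsellor).
Petrov, Andersen, Farouk, Harlow and Varga all have date first returned to the chamber 21 Jun 1997, so the next rule applies.
Among Petrov, Andersen, Farouk, Harlow and Varga, by date of appointment to current office (later first): Petrov (16 Feb 2012) before Andersen, Farouk and Harlow (21 Feb 2011) before Varga (2 Jun 2006).
Among Andersen, Farouk and Harlow, alphabetically by surname: Andersen before Farouk before Harlow.
Mbeki and Vance both have date first returned to the chamber 12 Aug 2015, so the next rule applies.
Mbeki and Vance both have date of appointment to current office 7 Nov 1992, so the next rule applies.
Among Mbeki and Vance, alphabetically by surname: Mbeki before Vance.
Full order: Petrov, Andersen, Farouk, Harlow, Varga, Mbeki, Vance.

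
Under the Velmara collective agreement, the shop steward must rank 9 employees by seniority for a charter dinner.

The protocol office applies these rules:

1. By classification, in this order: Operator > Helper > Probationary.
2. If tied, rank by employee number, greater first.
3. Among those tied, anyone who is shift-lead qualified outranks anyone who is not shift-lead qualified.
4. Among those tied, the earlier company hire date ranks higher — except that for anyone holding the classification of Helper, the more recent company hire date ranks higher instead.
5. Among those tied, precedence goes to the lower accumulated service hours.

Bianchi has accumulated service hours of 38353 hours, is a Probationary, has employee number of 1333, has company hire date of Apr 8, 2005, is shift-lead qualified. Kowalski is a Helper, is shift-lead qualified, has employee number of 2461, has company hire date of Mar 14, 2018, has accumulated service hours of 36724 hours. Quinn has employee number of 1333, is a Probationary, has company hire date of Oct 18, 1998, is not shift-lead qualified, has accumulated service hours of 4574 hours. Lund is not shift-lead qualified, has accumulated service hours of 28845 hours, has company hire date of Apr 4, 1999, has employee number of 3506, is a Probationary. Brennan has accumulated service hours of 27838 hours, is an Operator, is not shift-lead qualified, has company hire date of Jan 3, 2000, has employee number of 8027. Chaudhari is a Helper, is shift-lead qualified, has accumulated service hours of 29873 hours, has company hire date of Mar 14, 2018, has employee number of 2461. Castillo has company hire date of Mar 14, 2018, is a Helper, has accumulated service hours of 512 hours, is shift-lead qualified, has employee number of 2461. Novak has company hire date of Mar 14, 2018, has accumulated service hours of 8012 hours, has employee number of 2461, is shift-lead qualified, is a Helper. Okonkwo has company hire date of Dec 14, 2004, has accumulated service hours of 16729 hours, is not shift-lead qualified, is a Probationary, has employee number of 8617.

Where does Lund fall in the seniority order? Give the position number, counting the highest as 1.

By classification: Brennan (Operator); then Castillo, Novak, Chaudhari and Kowalski (Helper); then Okonkwo, Lund, Bianchi and Quinn (Probationary).
Castillo, Novak, Chaudhari and Kowalski all have employee number 2461, so the next rule applies.
Castillo, Novak, Chaudhari and Kowalski are each shift-lead qualified, so the next rule applies.
Castillo, Novak, Chaudhari and Kowalski all have company hire date Mar 14, 2018, so the next rule applies.
Among Castillo, Novak, Chaudhari and Kowalski, by accumulated service hours (lower first): Castillo (512 hours) before Novak (8012 hours) before Chaudhari (29873 hours) before Kowalski (36724 hours).
Among Okonkwo, Lund, Bianchi and Quinn, by employee number (higher first): Okonkwo (8617) before Lund (3506) before Bianchi and Quinn (1333).
Among Bianchi and Quinn, shift-lead qualified before not shift-lead qualified: Bianchi (shift-lead qualified) before Quinn (not shift-lead qualified).
Order: Brennan, Castillo, Novak, Chaudhari, Kowalski, Okonkwo, Lund, Bianchi, Quinn. So position 7.

7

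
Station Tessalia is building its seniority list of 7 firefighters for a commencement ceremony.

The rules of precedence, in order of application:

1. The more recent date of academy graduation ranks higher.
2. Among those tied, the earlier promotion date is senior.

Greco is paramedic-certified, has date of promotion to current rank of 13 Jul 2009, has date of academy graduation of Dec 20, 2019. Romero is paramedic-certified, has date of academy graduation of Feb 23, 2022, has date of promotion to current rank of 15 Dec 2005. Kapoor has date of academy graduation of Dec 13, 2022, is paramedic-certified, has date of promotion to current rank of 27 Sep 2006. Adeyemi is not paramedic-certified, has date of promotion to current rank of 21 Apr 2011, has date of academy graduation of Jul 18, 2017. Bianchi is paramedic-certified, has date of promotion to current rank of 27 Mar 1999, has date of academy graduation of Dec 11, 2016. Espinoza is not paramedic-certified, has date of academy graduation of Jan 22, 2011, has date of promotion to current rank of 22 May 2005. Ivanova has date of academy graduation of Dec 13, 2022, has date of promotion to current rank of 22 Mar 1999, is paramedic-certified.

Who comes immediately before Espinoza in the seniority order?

Bianchi

By date of academy graduation (later first): Ivanova and Kapoor (both Dec 13, 2022); then Romero (Feb 23, 2022); then Greco (Dec 20, 2019); then Adeyemi (Jul 18, 2017); then Bianchi (Dec 11, 2016); then Espinoza (Jan 22, 2011).
Among Ivanova and Kapoor, by date of promotion to current rank (earlier first): Ivanova (22 Mar 1999) before Kapoor (27 Sep 2006).
Order: Ivanova, Kapoor, Romero, Greco, Adeyemi, Bianchi, Espinoza.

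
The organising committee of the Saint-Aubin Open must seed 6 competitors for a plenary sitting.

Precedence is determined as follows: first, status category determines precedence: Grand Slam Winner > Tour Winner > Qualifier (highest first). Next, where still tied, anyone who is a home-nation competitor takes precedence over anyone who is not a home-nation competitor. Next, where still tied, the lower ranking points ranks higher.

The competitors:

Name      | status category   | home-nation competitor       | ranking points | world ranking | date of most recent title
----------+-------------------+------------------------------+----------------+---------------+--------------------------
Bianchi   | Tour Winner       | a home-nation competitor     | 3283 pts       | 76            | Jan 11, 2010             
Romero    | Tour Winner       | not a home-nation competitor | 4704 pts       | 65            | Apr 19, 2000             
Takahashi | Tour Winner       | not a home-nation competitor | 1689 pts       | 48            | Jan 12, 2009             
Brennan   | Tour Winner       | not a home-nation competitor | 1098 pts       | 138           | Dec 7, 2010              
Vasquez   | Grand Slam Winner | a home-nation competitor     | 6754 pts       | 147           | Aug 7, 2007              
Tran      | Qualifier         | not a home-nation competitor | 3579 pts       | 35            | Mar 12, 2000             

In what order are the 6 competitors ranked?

Vasquez, Bianchi, Brennan, Takahashi, Romero, Tran

By status category: Vasquez (Grand Slam Winner); then Bianchi, Brennan, Takahashi and Romero (Tour Winner); then Tran (Qualifier).
Among Bianchi, Brennan, Takahashi and Romero, a home-nation competitor before not a home-nation competitor: Bianchi (a home-nation competitor) before Brennan, Takahashi and Romero (not a home-nation competitor).
Among Brennan, Takahashi and Romero, by ranking points (lower first): Brennan (1098 pts) before Takahashi (1689 pts) before Romero (4704 pts).
Full order: Vasquez, Bianchi, Brennan, Takahashi, Romero, Tran.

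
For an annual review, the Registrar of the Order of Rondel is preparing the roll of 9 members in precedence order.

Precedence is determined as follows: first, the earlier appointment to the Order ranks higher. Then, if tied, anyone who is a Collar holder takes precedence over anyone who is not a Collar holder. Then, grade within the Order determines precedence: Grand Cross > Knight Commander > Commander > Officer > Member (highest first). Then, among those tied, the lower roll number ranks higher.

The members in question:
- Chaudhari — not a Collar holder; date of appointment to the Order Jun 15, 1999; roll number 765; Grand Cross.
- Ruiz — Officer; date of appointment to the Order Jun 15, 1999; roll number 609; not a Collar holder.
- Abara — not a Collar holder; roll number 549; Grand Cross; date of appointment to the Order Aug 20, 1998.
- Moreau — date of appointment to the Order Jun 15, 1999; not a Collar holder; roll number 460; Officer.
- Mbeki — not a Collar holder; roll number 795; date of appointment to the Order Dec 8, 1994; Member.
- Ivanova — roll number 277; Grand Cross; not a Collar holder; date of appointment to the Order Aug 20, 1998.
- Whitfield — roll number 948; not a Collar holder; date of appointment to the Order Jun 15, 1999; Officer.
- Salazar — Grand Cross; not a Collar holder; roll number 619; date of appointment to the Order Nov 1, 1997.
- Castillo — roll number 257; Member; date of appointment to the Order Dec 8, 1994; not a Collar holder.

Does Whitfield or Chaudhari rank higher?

By date of appointment to the Order (earlier first): Castillo and Mbeki (both Dec 8, 1994); then Salazar (Nov 1, 1997); then Ivanova and Abara (both Aug 20, 1998); then Chaudhari, Moreau, Ruiz and Whitfield (each Jun 15, 1999).
Castillo and Mbeki are each not a Collar holder, so the next rule applies.
Castillo and Mbeki are each Member, so the next rule applies.
Among Castillo and Mbeki, by roll number (lower first): Castillo (257) before Mbeki (795).
Ivanova and Abara are each not a Collar holder, so the next rule applies.
Ivanova and Abara are each Grand Cross, so the next rule applies.
Among Ivanova and Abara, by roll number (lower first): Ivanova (277) before Abara (549).
Chaudhari, Moreau, Ruiz and Whitfield are each not a Collar holder, so the next rule applies.
Among Chaudhari, Moreau, Ruiz and Whitfield, by grade within the Order: Chaudhari (Grand Cross) before Moreau, Ruiz and Whitfield (Officer).
Among Moreau, Ruiz and Whitfield, by roll number (lower first): Moreau (460) before Ruiz (609) before Whitfield (948).
So Chaudhari takes precedence.

Chaudhari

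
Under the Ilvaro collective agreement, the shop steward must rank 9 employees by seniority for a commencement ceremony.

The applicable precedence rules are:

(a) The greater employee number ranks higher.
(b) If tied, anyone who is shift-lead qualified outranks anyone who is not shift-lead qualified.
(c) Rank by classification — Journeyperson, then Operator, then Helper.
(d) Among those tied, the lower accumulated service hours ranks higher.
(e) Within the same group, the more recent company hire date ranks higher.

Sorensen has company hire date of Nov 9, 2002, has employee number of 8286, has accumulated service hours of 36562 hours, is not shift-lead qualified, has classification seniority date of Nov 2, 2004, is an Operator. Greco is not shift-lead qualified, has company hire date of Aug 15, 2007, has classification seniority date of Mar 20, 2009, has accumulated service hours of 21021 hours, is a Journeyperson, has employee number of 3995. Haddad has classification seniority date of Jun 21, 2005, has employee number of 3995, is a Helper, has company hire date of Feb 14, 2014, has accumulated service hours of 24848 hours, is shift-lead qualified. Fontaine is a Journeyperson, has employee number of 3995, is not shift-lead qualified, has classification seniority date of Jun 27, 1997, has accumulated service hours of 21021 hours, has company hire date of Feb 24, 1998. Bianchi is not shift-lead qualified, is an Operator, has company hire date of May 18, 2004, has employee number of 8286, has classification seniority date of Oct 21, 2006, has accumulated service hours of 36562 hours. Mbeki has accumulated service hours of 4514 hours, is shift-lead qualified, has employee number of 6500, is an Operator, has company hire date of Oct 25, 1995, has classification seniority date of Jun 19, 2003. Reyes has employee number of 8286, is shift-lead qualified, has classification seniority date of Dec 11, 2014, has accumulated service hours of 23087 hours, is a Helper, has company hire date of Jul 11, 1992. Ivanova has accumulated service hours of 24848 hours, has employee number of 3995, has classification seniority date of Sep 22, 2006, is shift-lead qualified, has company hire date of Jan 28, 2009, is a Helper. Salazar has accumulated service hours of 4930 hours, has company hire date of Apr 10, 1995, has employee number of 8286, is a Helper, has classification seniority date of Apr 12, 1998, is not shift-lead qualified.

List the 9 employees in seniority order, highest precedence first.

By employee number (higher first): Reyes, Bianchi, Sorensen and Salazar (each 8286); then Mbeki (6500); then Haddad, Ivanova, Greco and Fontaine (each 3995).
Among Reyes, Bianchi, Sorensen and Salazar, shift-lead qualified before not shift-lead qualified: Reyes (shift-lead qualified) before Bianchi, Sorensen and Salazar (not shift-lead qualified).
Among Bianchi, Sorensen and Salazar, by classification: Bianchi and Sorensen (Operator) before Salazar (Helper).
Bianchi and Sorensen both have accumulated service hours 36562 hours, so the next rule applies.
Among Bianchi and Sorensen, by company hire date (later first): Bianchi (May 18, 2004) before Sorensen (Nov 9, 2002).
Among Haddad, Ivanova, Greco and Fontaine, shift-lead qualified before not shift-lead qualified: Haddad and Ivanova (shift-lead qualified) before Greco and Fontaine (not shift-lead qualified).
Haddad and Ivanova are each Helper, so the next rule applies.
Haddad and Ivanova both have accumulated service hours 24848 hours, so the next rule applies.
Among Haddad and Ivanova, by company hire date (later first): Haddad (Feb 14, 2014) before Ivanova (Jan 28, 2009).
Greco and Fontaine are each Journeyperson, so the next rule applies.
Greco and Fontaine both have accumulated service hours 21021 hours, so the next rule applies.
Among Greco and Fontaine, by company hire date (later first): Greco (Aug 15, 2007) before Fontaine (Feb 24, 1998).
Full order: Reyes, Bianchi, Sorensen, Salazar, Mbeki, Haddad, Ivanova, Greco, Fontaine.

Reyes, Bianchi, Sorensen, Salazar, Mbeki, Haddad, Ivanova, Greco, Fontaine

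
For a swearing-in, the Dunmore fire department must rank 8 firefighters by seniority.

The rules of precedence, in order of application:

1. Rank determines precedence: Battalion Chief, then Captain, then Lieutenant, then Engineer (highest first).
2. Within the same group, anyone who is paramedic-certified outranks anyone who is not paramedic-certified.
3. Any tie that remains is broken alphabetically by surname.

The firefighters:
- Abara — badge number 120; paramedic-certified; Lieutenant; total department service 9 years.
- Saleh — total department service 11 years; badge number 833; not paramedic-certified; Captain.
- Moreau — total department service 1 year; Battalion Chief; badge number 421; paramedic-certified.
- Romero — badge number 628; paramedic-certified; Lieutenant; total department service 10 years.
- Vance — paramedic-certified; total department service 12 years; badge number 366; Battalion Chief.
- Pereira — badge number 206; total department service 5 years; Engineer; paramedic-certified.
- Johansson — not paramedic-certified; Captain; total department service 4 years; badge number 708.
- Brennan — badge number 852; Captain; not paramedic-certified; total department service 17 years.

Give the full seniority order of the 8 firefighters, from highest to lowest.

By rank: Moreau and Vance (Battalion Chief); then Brennan, Johansson and Saleh (Captain); then Abara and Romero (Lieutenant); then Pereira (Engineer).
Moreau and Vance are each paramedic-certified, so the next rule applies.
Among Moreau and Vance, alphabetically by surname: Moreau before Vance.
Brennan, Johansson and Saleh are each not paramedic-certified, so the next rule applies.
Among Brennan, Johansson and Saleh, alphabetically by surname: Brennan before Johansson before Saleh.
Abara and Romero are each paramedic-certified, so the next rule applies.
Among Abara and Romero, alphabetically by surname: Abara before Romero.
Full order: Moreau, Vance, Brennan, Johansson, Saleh, Abara, Romero, Pereira.

Moreau, Vance, Brennan, Johansson, Saleh, Abara, Romero, Pereira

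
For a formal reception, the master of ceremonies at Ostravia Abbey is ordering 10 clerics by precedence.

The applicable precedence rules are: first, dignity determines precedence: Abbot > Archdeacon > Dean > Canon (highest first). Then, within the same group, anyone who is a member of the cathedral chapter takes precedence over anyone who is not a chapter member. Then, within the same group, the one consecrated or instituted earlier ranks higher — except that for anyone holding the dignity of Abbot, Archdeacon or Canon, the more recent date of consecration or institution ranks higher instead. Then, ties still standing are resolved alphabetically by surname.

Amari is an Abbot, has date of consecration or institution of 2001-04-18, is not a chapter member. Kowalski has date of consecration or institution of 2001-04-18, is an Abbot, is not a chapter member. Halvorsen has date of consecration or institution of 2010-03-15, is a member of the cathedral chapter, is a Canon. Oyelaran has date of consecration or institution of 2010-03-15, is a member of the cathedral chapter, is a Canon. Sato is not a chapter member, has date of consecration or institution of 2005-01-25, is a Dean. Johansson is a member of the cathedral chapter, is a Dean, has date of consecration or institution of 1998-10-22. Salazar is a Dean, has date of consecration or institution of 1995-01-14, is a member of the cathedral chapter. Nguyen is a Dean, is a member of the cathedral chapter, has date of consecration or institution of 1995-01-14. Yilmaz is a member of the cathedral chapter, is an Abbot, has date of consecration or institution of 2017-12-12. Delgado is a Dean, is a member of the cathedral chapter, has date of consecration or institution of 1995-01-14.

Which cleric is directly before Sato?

Johansson

By dignity: Yilmaz, Amari and Kowalski (Abbot); then Delgado, Nguyen, Salazar, Johansson and Sato (Dean); then Halvorsen and Oyelaran (Canon).
Among Yilmaz, Amari and Kowalski, a member of the cathedral chapter before not a chapter member: Yilmaz (a member of the cathedral chapter) before Amari and Kowalski (not a chapter member).
Amari and Kowalski both have date of consecration or institution 2001-04-18, so the next rule applies.
Among Amari and Kowalski, alphabetically by surname: Amari before Kowalski.
Among Delgado, Nguyen, Salazar, Johansson and Sato, a member of the cathedral chapter before not a chapter member: Delgado, Nguyen, Salazar and Johansson (a member of the cathedral chapter) before Sato (not a chapter member).
Among Delgado, Nguyen, Salazar and Johansson, by date of consecration or institution (earlier first): Delgado, Nguyen and Salazar (1995-01-14) before Johansson (1998-10-22).
Among Delgado, Nguyen and Salazar, alphabetically by surname: Delgado before Nguyen before Salazar.
Halvorsen and Oyelaran are each a member of the cathedral chapter, so the next rule applies.
Halvorsen and Oyelaran both have date of consecration or institution 2010-03-15, so the next rule applies.
Among Halvorsen and Oyelaran, alphabetically by surname: Halvorsen before Oyelaran.
Order: Yilmaz, Amari, Kowalski, Delgado, Nguyen, Salazar, Johansson, Sato, Halvorsen, Oyelaran.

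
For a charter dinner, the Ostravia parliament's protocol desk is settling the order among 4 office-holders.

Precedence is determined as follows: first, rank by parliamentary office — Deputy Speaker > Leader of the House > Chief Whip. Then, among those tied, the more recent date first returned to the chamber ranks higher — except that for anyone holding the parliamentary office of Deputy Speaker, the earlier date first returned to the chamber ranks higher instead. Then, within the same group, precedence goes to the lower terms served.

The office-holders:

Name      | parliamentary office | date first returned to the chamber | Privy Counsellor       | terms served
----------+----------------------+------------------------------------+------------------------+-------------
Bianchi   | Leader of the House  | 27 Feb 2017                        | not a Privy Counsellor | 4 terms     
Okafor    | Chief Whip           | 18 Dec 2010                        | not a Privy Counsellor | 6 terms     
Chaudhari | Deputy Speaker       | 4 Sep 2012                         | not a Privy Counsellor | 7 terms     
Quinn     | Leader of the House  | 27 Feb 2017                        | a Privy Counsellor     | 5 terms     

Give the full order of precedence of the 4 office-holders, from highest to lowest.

By parliamentary office: Chaudhari (Deputy Speaker); then Bianchi and Quinn (Leader of the House); then Okafor (Chief Whip).
Bianchi and Quinn both have date first returned to the chamber 27 Feb 2017, so the next rule applies.
Among Bianchi and Quinn, by terms served (lower first): Bianchi (4 terms) before Quinn (5 terms).
Full order: Chaudhari, Bianchi, Quinn, Okafor.

Chaudhari, Bianchi, Quinn, Okafor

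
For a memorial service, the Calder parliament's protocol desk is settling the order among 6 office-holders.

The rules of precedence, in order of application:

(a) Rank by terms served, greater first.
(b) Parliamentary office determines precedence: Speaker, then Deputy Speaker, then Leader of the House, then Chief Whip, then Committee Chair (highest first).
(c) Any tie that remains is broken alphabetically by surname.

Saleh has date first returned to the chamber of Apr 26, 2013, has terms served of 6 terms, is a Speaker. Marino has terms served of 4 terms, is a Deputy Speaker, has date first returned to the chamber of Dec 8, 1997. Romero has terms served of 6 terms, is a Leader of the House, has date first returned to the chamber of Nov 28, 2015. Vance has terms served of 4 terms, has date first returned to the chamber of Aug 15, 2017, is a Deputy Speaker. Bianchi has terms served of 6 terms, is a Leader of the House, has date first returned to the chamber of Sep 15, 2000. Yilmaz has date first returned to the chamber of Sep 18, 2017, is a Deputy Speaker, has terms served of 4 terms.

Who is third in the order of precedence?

By terms served (higher first): Saleh, Bianchi and Romero (each 6 terms); then Marino, Vance and Yilmaz (each 4 terms).
Among Saleh, Bianchi and Romero, by parliamentary office: Saleh (Speaker) before Bianchi and Romero (Leader of the House).
Among Bianchi and Romero, alphabetically by surname: Bianchi before Romero.
Marino, Vance and Yilmaz are each Deputy Speaker, so the next rule applies.
Among Marino, Vance and Yilmaz, alphabetically by surname: Marino before Vance before Yilmaz.
Order: Saleh, Bianchi, Romero, Marino, Vance, Yilmaz.

Romero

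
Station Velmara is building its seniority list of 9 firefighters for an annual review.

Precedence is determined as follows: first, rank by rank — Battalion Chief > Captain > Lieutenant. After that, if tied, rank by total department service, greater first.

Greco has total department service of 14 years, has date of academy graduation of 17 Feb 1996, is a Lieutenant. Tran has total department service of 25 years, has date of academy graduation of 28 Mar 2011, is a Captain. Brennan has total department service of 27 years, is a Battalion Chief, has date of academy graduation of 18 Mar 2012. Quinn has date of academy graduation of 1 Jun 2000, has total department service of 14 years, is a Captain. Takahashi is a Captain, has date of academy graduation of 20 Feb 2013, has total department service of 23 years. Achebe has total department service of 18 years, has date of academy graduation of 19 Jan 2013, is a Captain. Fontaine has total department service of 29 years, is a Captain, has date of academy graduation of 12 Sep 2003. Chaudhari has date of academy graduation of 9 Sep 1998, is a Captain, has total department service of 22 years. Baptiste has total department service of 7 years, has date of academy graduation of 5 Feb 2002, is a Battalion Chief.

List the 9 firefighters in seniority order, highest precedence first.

Brennan, Baptiste, Fontaine, Tran, Takahashi, Chaudhari, Achebe, Quinn, Greco

By rank: Brennan and Baptiste (Battalion Chief); then Fontaine, Tran, Takahashi, Chaudhari, Achebe and Quinn (Captain); then Greco (Lieutenant).
Among Brennan and Baptiste, by total department service (higher first): Brennan (27 years) before Baptiste (7 years).
Among Fontaine, Tran, Takahashi, Chaudhari, Achebe and Quinn, by total department service (higher first): Fontaine (29 years) before Tran (25 years) before Takahashi (23 years) before Chaudhari (22 years) before Achebe (18 years) before Quinn (14 years).
Full order: Brennan, Baptiste, Fontaine, Tran, Takahashi, Chaudhari, Achebe, Quinn, Greco.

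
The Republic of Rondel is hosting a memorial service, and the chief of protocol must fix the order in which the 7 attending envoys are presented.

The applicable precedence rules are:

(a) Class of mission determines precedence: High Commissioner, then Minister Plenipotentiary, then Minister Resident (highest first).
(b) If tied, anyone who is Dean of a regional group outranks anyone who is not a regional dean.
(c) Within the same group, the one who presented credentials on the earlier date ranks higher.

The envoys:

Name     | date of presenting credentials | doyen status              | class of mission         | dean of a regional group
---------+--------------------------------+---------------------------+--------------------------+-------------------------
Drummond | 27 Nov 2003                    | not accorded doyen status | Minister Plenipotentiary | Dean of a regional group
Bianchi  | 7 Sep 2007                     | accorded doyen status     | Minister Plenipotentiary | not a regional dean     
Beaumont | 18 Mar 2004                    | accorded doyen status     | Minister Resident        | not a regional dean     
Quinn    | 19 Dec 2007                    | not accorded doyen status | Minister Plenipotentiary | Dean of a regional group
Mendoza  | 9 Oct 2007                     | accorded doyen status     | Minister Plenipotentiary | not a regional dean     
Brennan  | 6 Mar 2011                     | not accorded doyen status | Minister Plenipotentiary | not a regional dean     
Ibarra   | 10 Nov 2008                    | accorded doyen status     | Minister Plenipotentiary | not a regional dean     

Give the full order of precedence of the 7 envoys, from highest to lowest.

By class of mission: Drummond, Quinn, Bianchi, Mendoza, Ibarra and Brennan (Minister Plenipotentiary); then Beaumont (Minister Resident).
Among Drummond, Quinn, Bianchi, Mendoza, Ibarra and Brennan, Dean of a regional group before not a regional dean: Drummond and Quinn (Dean of a regional group) before Bianchi, Mendoza, Ibarra and Brennan (not a regional dean).
Among Drummond and Quinn, by date of presenting credentials (earlier first): Drummond (27 Nov 2003) before Quinn (19 Dec 2007).
Among Bianchi, Mendoza, Ibarra and Brennan, by date of presenting credentials (earlier first): Bianchi (7 Sep 2007) before Mendoza (9 Oct 2007) before Ibarra (10 Nov 2008) before Brennan (6 Mar 2011).
Full order: Drummond, Quinn, Bianchi, Mendoza, Ibarra, Brennan, Beaumont.

Drummond, Quinn, Bianchi, Mendoza, Ibarra, Brennan, Beaumont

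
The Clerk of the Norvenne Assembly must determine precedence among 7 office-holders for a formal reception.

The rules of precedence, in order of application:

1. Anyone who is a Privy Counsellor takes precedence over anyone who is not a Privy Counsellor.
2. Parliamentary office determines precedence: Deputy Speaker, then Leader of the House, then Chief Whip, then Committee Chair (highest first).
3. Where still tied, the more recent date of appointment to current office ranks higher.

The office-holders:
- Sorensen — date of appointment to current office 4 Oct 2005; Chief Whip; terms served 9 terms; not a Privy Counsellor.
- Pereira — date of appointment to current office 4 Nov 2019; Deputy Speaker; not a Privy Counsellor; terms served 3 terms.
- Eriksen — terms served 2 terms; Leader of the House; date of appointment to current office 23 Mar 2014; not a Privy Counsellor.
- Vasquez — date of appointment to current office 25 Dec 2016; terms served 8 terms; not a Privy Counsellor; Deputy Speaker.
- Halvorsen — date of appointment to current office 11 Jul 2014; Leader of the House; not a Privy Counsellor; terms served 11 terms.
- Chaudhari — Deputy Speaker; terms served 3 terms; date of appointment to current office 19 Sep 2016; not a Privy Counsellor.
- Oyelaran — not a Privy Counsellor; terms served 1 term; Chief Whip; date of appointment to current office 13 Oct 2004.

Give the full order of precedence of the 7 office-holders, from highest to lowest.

Pereira, Vasquez, Chaudhari, Halvorsen, Eriksen, Sorensen, Oyelaran

By the first rule: Pereira, Vasquez, Chaudhari, Halvorsen, Eriksen, Sorensen and Oyelaran (each not a Privy Counsellor).
Among Pereira, Vasquez, Chaudhari, Halvorsen, Eriksen, Sorensen and Oyelaran, by parliamentary office: Pereira, Vasquez and Chaudhari (Deputy Speaker) before Halvorsen and Eriksen (Leader of the House) before Sorensen and Oyelaran (Chief Whip).
Among Pereira, Vasquez and Chaudhari, by date of appointment to current office (later first): Pereira (4 Nov 2019) before Vasquez (25 Dec 2016) before Chaudhari (19 Sep 2016).
Among Halvorsen and Eriksen, by date of appointment to current office (later first): Halvorsen (11 Jul 2014) before Eriksen (23 Mar 2014).
Among Sorensen and Oyelaran, by date of appointment to current office (later first): Sorensen (4 Oct 2005) before Oyelaran (13 Oct 2004).
Full order: Pereira, Vasquez, Chaudhari, Halvorsen, Eriksen, Sorensen, Oyelaran.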